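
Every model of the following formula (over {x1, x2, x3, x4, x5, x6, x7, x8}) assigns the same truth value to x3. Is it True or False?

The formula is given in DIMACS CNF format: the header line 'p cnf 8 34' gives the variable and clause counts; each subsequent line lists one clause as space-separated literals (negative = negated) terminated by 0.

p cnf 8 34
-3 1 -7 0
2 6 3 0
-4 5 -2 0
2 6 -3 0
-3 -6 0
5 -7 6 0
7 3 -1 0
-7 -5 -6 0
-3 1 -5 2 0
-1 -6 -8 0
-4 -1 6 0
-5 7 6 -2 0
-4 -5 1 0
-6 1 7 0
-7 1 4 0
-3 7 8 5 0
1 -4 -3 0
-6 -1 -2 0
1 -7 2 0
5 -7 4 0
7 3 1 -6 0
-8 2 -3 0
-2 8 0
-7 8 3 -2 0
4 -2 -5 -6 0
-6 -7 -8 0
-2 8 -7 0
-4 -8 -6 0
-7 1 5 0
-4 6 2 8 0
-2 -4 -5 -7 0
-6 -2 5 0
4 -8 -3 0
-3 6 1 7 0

Suppose x3 = True.
Unit clause (¬x6) forces x6 = False.
Unit clause (x2) forces x2 = True.
Unit clause (x8) forces x8 = True.
Unit clause (x4) forces x4 = True.
Unit clause (x5) forces x5 = True.
Unit clause (¬x1) forces x1 = False.
Now (x1) is unsatisfied and unit — conflict.
So every satisfying assignment has x3 = False.

False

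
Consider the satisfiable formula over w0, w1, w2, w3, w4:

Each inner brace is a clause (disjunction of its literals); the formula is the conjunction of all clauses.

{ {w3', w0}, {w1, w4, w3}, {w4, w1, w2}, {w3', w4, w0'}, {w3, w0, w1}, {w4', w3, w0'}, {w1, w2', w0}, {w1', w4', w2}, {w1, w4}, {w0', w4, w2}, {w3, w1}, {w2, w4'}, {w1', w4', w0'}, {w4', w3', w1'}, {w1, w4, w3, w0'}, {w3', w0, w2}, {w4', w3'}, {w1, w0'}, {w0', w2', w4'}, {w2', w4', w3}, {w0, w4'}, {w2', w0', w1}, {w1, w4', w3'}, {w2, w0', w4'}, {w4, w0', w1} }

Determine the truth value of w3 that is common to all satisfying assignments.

False

Suppose w3 = 1.
The clause (w0) is unit, so w0 = 1.
The clause (w4) is unit, so w4 = 1.
But (w4') is also a unit clause — contradiction.
So every satisfying assignment has w3 = False.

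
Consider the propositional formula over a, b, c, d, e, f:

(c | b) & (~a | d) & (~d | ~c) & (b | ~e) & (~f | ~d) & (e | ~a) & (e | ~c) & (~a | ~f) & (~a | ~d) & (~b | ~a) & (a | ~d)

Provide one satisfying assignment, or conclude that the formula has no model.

a ↦ 0, b ↦ 1, c ↦ 1, d ↦ 0, e ↦ 1, f ↦ 0

Case c = 1:
The clause (~d) is unit, so d = 0.
The clause (~a) is unit, so a = 0.
The clause (e) is unit, so e = 1.
The clause (b) is unit, so b = 1.
Every clause is now satisfied; f is unconstrained.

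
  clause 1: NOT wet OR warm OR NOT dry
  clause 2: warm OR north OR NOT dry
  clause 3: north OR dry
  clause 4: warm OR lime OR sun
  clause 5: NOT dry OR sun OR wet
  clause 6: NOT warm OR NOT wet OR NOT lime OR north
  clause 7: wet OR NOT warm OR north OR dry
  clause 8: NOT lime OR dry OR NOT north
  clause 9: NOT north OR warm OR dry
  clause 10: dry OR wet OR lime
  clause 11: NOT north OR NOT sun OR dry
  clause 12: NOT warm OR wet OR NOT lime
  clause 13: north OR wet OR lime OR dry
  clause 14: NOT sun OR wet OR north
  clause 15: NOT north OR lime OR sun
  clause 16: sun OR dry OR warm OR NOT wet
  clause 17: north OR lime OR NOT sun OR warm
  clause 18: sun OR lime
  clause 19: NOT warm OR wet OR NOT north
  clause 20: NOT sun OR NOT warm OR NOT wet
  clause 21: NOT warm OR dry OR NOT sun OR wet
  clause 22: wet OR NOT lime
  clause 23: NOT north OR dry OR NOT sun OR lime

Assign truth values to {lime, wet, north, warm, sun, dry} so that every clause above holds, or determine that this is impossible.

lime=true; wet=true; north=true; warm=true; sun=false; dry=true

Try north = true.
Try lime = true.
From the singleton clause (dry), dry = true.
From the singleton clause (wet), wet = true.
From the singleton clause (warm), warm = true.
From the singleton clause (NOT sun), sun = false.
This assignment satisfies each clause.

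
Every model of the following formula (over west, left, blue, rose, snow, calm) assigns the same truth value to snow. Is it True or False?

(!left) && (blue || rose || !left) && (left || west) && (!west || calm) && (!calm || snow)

Suppose snow = false.
(!left) alone gives left = false.
(west) alone gives west = true.
(calm) alone gives calm = true.
Now (!calm) is unsatisfied and unit — conflict.
So every satisfying assignment has snow = True.

True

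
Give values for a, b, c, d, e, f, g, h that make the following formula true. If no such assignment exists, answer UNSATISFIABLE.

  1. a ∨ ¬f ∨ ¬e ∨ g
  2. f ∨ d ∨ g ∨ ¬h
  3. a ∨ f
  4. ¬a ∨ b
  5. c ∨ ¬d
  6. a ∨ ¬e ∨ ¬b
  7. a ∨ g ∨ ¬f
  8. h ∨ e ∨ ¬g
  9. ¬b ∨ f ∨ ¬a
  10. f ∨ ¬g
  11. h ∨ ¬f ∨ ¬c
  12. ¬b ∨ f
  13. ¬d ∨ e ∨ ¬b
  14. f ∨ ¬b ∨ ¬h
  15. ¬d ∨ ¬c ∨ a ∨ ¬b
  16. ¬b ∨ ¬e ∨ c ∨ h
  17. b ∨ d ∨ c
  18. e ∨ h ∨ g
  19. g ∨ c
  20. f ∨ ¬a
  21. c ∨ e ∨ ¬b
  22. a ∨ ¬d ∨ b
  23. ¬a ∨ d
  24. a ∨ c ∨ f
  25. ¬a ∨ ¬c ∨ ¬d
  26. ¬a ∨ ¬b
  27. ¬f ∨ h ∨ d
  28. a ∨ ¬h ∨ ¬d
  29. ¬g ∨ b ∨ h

a=False; b=False; c=True; d=False; e=True; f=True; g=True; h=True

Branch on a: set a = False.
(f) alone gives f = True.
(g) alone gives g = True.
Branch on c: set c = True.
(h) alone gives h = True.
(¬d) alone gives d = False.
Branch on e: set e = True.
(¬b) alone gives b = False.
All clauses are satisfied.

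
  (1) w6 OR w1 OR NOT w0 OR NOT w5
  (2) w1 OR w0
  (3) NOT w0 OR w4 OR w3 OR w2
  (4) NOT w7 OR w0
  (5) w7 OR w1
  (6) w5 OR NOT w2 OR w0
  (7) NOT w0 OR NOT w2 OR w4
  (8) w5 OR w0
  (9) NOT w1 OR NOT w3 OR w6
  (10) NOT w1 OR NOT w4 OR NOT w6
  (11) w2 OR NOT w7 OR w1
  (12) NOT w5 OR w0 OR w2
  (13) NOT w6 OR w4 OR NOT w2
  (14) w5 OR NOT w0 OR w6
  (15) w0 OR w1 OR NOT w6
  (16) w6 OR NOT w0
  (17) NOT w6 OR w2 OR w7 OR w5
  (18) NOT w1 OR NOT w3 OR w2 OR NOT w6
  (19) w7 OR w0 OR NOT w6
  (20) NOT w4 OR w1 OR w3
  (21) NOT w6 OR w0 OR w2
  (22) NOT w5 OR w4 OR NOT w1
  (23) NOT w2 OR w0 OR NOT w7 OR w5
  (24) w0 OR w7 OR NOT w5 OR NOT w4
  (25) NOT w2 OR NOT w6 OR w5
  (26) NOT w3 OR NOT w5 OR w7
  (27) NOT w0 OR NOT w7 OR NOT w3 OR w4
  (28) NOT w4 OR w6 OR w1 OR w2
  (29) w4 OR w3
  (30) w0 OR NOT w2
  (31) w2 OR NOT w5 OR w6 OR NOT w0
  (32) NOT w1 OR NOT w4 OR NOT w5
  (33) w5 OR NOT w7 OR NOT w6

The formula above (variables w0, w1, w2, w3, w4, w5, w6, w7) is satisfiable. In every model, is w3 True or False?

Suppose w3 = false.
(w4) alone gives w4 = true.
(w1) alone gives w1 = true.
(NOT w6) alone gives w6 = false.
(NOT w0) alone gives w0 = false.
(NOT w7) alone gives w7 = false.
(w5) alone gives w5 = true.
Now (NOT w5) is unsatisfied and unit — conflict.
So every satisfying assignment has w3 = True.

True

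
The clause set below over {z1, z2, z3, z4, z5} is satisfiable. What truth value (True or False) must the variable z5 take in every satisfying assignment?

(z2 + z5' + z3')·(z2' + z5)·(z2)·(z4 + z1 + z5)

True

Suppose z5 = 0.
Unit clause (z2') forces z2 = 0.
But (z2) is also a unit clause — contradiction.
So every satisfying assignment has z5 = True.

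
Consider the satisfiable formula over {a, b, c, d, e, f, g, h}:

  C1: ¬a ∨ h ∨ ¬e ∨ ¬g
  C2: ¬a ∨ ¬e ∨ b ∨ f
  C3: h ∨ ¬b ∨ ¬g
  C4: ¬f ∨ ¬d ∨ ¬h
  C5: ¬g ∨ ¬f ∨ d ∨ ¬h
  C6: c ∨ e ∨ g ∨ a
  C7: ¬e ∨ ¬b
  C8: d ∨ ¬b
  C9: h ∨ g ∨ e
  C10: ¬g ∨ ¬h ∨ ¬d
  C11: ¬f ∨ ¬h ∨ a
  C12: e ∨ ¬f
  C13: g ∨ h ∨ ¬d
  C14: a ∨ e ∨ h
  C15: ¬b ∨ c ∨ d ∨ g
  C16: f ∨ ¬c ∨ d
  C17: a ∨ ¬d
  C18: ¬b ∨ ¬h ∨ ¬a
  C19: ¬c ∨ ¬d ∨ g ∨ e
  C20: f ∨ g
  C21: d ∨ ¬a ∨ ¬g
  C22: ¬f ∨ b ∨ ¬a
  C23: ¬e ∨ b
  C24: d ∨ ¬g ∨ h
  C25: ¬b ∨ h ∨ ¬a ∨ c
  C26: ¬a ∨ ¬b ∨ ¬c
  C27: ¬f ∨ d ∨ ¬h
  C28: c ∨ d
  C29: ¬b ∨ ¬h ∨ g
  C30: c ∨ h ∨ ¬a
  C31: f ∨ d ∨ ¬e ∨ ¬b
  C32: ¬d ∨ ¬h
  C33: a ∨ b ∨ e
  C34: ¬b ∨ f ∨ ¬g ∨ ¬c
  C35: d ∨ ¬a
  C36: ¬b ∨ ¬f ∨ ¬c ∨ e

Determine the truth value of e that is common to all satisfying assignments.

False

Suppose e = True.
Unit clause (¬b) forces b = False.
Now (b) is unsatisfied and unit — conflict.
So every satisfying assignment has e = False.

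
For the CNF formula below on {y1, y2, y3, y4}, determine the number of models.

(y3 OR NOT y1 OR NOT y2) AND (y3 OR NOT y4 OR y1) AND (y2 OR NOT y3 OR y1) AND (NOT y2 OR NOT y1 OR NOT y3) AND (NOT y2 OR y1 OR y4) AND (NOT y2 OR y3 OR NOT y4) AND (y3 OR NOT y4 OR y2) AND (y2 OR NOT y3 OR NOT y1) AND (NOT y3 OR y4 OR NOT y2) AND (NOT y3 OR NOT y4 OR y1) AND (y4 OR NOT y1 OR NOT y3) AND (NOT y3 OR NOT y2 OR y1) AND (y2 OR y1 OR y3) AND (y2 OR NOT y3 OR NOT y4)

1

There are 2^4 = 16 truth assignments over (y1, y2, y3, y4).
Check each against the 14 clauses (columns in the order y1, y2, y3, y4):
  F F F F  ✗ fails (y2 OR y1 OR y3)
  F F F T  ✗ fails (y3 OR NOT y4 OR y1)
  F F T F  ✗ fails (y2 OR NOT y3 OR y1)
  F F T T  ✗ fails (y2 OR NOT y3 OR y1)
  F T F F  ✗ fails (NOT y2 OR y1 OR y4)
  F T F T  ✗ fails (y3 OR NOT y4 OR y1)
  F T T F  ✗ fails (NOT y2 OR y1 OR y4)
  F T T T  ✗ fails (NOT y3 OR NOT y4 OR y1)
  T F F F  ✓ satisfies all
  T F F T  ✗ fails (y3 OR NOT y4 OR y2)
  T F T F  ✗ fails (y2 OR NOT y3 OR NOT y1)
  T F T T  ✗ fails (y2 OR NOT y3 OR NOT y1)
  T T F F  ✗ fails (y3 OR NOT y1 OR NOT y2)
  T T F T  ✗ fails (y3 OR NOT y1 OR NOT y2)
  T T T F  ✗ fails (NOT y2 OR NOT y1 OR NOT y3)
  T T T T  ✗ fails (NOT y2 OR NOT y1 OR NOT y3)
1 of the 16 rows is a model.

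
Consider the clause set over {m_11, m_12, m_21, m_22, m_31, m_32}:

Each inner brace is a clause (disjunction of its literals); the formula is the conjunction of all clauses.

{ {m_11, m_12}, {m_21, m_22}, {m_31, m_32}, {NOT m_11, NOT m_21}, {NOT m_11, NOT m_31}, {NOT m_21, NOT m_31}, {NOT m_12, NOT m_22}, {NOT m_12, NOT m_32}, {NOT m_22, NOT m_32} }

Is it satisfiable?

Suppose m_11 = true.
(NOT m_21) alone gives m_21 = false.
(m_22) alone gives m_22 = true.
(NOT m_31) alone gives m_31 = false.
(m_32) alone gives m_32 = true.
That conflicts with the unit clause (NOT m_32).
Backtrack on m_11: now try m_11 = false.
(m_12) alone gives m_12 = true.
(NOT m_22) alone gives m_22 = false.
(m_21) alone gives m_21 = true.
(NOT m_31) alone gives m_31 = false.
(m_32) alone gives m_32 = true.
That conflicts with the unit clause (NOT m_32).
Neither m_11 = true nor m_11 = false works.
No assignment satisfies every clause.

No, unsatisfiable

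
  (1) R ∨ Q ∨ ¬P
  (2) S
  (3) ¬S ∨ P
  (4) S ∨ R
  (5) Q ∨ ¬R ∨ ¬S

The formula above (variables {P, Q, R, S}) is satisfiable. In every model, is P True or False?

Suppose P = False.
Unit clause (S) forces S = True.
That conflicts with the unit clause (¬S).
So every satisfying assignment has P = True.

True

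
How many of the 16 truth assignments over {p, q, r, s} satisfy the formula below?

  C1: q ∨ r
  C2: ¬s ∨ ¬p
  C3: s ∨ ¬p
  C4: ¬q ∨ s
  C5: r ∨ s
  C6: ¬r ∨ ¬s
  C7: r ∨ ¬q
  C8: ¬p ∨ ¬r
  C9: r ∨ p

1

There are 2^4 = 16 truth assignments over (p, q, r, s).
Split on s. With s = True, the clauses containing s are satisfied and ¬s drops from the rest; 0 of the 2^3 = 8 assignments to the other variables satisfy what remains.
With s = False, by the same count on the reduced clause set, 1 assignment works.
Total: 0 + 1 = 1.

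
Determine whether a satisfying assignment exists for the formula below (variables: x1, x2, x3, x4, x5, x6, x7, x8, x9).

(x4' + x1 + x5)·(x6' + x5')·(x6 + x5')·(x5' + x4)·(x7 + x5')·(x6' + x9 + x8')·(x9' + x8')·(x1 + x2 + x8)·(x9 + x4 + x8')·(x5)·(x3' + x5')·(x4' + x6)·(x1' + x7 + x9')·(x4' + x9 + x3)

Unit clause (x5) forces x5 = 1.
Unit clause (x6') forces x6 = 0.
Now (x6) is unsatisfied and unit — conflict.
No assignment satisfies every clause.

Unsatisfiable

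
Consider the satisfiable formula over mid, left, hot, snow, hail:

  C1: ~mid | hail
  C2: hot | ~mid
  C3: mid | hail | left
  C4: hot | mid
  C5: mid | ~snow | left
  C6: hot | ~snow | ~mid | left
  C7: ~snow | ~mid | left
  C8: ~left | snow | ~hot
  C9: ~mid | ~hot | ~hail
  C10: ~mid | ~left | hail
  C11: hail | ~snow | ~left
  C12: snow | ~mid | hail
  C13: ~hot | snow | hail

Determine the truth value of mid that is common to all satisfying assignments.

Suppose mid = 1.
Unit clause (hail) forces hail = 1.
Unit clause (hot) forces hot = 1.
But (~hot) is also a unit clause — contradiction.
So every satisfying assignment has mid = False.

False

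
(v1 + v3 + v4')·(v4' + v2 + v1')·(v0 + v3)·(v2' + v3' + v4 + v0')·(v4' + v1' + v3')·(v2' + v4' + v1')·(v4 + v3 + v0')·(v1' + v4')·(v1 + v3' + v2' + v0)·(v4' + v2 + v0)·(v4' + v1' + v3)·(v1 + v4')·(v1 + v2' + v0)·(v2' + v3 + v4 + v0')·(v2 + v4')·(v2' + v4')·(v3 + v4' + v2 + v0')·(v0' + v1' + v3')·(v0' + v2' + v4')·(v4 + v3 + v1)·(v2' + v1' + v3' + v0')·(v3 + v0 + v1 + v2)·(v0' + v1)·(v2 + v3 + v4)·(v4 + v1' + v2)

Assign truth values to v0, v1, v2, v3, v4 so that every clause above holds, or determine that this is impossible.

Try v0 = 0.
The clause (v3) is unit, so v3 = 1.
Try v4 = 0.
Try v1 = 1.
The clause (v2) is unit, so v2 = 1.
This assignment satisfies each clause.

v0 ↦ 0; v1 ↦ 1; v2 ↦ 1; v3 ↦ 1; v4 ↦ 0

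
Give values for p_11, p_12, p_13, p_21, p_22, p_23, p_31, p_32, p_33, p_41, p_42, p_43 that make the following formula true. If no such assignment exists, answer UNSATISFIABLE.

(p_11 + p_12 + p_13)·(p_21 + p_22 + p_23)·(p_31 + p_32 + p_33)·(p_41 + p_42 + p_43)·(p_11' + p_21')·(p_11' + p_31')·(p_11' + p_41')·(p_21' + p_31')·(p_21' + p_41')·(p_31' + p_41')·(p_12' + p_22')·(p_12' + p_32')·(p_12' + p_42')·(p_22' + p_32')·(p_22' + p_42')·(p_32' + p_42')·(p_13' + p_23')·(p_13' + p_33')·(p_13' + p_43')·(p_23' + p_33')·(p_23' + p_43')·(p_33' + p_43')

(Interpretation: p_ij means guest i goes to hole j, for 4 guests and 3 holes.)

UNSATISFIABLE

Try p_11 = 0.
Try p_12 = 1.
From the singleton clause (p_22'), p_22 = 0.
From the singleton clause (p_32'), p_32 = 0.
From the singleton clause (p_42'), p_42 = 0.
Try p_21 = 1.
From the singleton clause (p_31'), p_31 = 0.
From the singleton clause (p_33), p_33 = 1.
From the singleton clause (p_41'), p_41 = 0.
From the singleton clause (p_43), p_43 = 1.
But (p_43') is also a unit clause — contradiction.
Undo p_21 and try p_21 = 0.
From the singleton clause (p_23), p_23 = 1.
From the singleton clause (p_13'), p_13 = 0.
From the singleton clause (p_33'), p_33 = 0.
From the singleton clause (p_31), p_31 = 1.
From the singleton clause (p_41'), p_41 = 0.
From the singleton clause (p_43), p_43 = 1.
But (p_43') is also a unit clause — contradiction.
Either choice for p_21 ends in contradiction.
Undo p_12 and try p_12 = 0.
From the singleton clause (p_13), p_13 = 1.
From the singleton clause (p_23'), p_23 = 0.
From the singleton clause (p_33'), p_33 = 0.
From the singleton clause (p_43'), p_43 = 0.
Try p_21 = 1.
From the singleton clause (p_31'), p_31 = 0.
From the singleton clause (p_32), p_32 = 1.
From the singleton clause (p_41'), p_41 = 0.
From the singleton clause (p_42), p_42 = 1.
But (p_42') is also a unit clause — contradiction.
Undo p_21 and try p_21 = 0.
From the singleton clause (p_22), p_22 = 1.
From the singleton clause (p_32'), p_32 = 0.
From the singleton clause (p_31), p_31 = 1.
From the singleton clause (p_41'), p_41 = 0.
From the singleton clause (p_42), p_42 = 1.
But (p_42') is also a unit clause — contradiction.
Either choice for p_21 ends in contradiction.
Either choice for p_12 ends in contradiction.
Undo p_11 and try p_11 = 1.
From the singleton clause (p_21'), p_21 = 0.
From the singleton clause (p_31'), p_31 = 0.
From the singleton clause (p_41'), p_41 = 0.
Try p_22 = 1.
From the singleton clause (p_12'), p_12 = 0.
From the singleton clause (p_32'), p_32 = 0.
From the singleton clause (p_33), p_33 = 1.
From the singleton clause (p_42'), p_42 = 0.
From the singleton clause (p_43), p_43 = 1.
But (p_43') is also a unit clause — contradiction.
Undo p_22 and try p_22 = 0.
From the singleton clause (p_23), p_23 = 1.
From the singleton clause (p_13'), p_13 = 0.
From the singleton clause (p_33'), p_33 = 0.
From the singleton clause (p_32), p_32 = 1.
From the singleton clause (p_12'), p_12 = 0.
From the singleton clause (p_42'), p_42 = 0.
From the singleton clause (p_43), p_43 = 1.
But (p_43') is also a unit clause — contradiction.
Either choice for p_22 ends in contradiction.
Either choice for p_11 ends in contradiction.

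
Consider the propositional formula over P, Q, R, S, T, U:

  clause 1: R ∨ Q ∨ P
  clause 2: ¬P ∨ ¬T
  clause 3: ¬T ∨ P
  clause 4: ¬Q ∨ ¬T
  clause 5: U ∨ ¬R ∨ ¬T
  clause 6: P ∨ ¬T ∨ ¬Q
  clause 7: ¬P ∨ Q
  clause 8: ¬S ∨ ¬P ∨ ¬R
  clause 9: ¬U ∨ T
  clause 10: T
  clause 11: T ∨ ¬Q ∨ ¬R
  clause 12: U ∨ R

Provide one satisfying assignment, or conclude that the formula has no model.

The clause (T) is unit, so T = True.
The clause (¬P) is unit, so P = False.
But (P) is also a unit clause — contradiction.

UNSATISFIABLE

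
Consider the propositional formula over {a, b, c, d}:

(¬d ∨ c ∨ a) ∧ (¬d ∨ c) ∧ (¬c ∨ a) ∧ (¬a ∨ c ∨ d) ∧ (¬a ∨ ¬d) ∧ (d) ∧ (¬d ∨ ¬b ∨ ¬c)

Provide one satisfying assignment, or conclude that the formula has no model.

UNSATISFIABLE

The clause (d) is unit, so d = True.
The clause (c) is unit, so c = True.
The clause (a) is unit, so a = True.
But (¬a) is also a unit clause — contradiction.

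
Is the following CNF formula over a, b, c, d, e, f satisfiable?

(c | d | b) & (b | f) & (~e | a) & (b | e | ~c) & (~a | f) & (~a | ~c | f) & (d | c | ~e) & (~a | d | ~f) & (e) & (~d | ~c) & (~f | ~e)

Unit clause (e) forces e = 1.
Unit clause (a) forces a = 1.
Unit clause (f) forces f = 1.
Now (~f) is unsatisfied and unit — conflict.
No assignment satisfies every clause.

No, unsatisfiable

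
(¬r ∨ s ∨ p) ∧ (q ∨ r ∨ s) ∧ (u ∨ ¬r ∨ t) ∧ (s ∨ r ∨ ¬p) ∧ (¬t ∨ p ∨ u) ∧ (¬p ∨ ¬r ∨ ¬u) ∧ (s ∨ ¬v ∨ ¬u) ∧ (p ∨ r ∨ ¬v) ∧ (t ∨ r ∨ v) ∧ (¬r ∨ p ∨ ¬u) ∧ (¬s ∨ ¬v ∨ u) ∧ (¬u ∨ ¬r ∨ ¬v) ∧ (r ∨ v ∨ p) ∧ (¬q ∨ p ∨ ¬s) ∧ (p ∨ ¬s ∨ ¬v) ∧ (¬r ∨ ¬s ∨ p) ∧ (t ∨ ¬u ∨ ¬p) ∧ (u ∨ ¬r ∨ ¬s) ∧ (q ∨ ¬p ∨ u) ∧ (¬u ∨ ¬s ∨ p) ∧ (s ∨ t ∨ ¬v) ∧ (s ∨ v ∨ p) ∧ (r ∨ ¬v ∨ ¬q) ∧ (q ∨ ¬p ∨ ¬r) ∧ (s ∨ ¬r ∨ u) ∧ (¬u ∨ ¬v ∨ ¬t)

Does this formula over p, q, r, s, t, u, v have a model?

Yes, satisfiable

Case r = False:
Case q = False:
(s) alone gives s = True.
Case p = True:
(u) alone gives u = True.
(t) alone gives t = True.
(¬v) alone gives v = False.
Every clause now holds.
A satisfying assignment: p: True, q: False, r: False, s: True, t: True, u: True, v: False.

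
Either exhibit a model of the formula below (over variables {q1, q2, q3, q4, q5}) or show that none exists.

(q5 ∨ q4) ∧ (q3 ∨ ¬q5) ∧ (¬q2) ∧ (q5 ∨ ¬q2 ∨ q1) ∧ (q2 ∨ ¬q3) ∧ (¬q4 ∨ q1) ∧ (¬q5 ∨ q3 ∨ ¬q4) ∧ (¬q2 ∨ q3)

q1=True,  q2=False,  q3=False,  q4=True,  q5=False

The clause (¬q2) is unit, so q2 = False.
The clause (¬q3) is unit, so q3 = False.
The clause (¬q5) is unit, so q5 = False.
The clause (q4) is unit, so q4 = True.
The clause (q1) is unit, so q1 = True.
Every clause now holds.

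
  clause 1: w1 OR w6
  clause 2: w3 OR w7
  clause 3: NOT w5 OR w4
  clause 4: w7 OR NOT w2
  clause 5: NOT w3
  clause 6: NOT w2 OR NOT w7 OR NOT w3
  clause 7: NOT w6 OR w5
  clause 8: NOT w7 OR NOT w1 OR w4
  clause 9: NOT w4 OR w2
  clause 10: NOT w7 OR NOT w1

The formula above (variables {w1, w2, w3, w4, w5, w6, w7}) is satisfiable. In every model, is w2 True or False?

Suppose w2 = false.
Unit clause (NOT w3) forces w3 = false.
Unit clause (w7) forces w7 = true.
Unit clause (NOT w4) forces w4 = false.
Unit clause (NOT w5) forces w5 = false.
Unit clause (NOT w6) forces w6 = false.
Unit clause (w1) forces w1 = true.
That conflicts with the unit clause (NOT w1).
So every satisfying assignment has w2 = True.

True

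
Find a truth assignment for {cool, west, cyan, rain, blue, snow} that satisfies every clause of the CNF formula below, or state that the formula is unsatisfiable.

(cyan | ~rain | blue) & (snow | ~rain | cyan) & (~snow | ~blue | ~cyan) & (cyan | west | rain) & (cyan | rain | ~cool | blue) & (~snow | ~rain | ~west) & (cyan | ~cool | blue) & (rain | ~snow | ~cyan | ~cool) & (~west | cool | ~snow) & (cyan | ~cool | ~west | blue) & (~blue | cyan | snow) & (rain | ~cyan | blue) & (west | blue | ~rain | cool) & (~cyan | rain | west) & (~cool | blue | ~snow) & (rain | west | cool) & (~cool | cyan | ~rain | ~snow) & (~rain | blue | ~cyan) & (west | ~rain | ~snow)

Suppose cyan = 1.
Suppose snow = 0.
Suppose rain = 1.
From the singleton clause (blue), blue = 1.
No clause remains; cool, west are free.

cool: 0,  west: 1,  cyan: 1,  rain: 1,  blue: 1,  snow: 0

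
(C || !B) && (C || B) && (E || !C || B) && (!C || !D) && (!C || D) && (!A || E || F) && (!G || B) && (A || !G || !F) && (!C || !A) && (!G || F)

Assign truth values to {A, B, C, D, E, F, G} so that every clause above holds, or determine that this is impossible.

Branch on C: set C = true.
(!D) alone gives D = false.
That conflicts with the unit clause (D).
Backtrack on C: now try C = false.
(!B) alone gives B = false.
That conflicts with the unit clause (B).
Both values of C lead to a conflict.

UNSATISFIABLE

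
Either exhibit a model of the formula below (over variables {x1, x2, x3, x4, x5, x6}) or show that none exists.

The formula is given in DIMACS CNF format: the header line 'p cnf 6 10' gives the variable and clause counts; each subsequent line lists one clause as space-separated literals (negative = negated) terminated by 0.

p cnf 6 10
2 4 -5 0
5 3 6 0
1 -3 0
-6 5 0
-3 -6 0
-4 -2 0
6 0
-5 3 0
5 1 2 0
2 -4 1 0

UNSATISFIABLE

(x6) alone gives x6 = True.
(x5) alone gives x5 = True.
(¬x3) alone gives x3 = False.
Now (x3) is unsatisfied and unit — conflict.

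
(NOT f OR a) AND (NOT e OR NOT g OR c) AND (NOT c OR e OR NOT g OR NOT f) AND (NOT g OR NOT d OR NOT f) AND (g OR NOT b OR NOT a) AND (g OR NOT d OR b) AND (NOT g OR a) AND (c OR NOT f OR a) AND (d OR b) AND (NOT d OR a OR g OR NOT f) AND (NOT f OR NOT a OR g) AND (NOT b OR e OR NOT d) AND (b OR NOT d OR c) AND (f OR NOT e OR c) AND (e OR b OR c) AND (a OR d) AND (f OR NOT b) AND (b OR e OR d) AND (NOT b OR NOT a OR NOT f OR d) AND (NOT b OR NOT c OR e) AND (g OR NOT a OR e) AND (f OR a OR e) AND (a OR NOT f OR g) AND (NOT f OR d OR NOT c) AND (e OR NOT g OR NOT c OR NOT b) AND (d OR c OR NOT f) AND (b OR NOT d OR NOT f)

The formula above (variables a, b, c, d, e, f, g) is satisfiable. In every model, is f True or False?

Suppose f = true.
From the singleton clause (a), a = true.
From the singleton clause (g), g = true.
From the singleton clause (NOT d), d = false.
From the singleton clause (b), b = true.
That conflicts with the unit clause (NOT b).
So every satisfying assignment has f = False.

False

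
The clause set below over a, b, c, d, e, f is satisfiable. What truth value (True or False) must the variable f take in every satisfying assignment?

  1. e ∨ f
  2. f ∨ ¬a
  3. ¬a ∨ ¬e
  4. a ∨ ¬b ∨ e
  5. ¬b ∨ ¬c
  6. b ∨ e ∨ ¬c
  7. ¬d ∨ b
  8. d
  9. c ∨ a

Suppose f = False.
From the singleton clause (e), e = True.
From the singleton clause (¬a), a = False.
From the singleton clause (d), d = True.
From the singleton clause (b), b = True.
From the singleton clause (¬c), c = False.
Now (c) is unsatisfied and unit — conflict.
So every satisfying assignment has f = True.

True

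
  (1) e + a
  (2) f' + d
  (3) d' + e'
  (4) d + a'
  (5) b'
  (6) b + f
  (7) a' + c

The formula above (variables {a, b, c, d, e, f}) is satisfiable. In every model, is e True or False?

Suppose e = 1.
From the singleton clause (d'), d = 0.
From the singleton clause (f'), f = 0.
From the singleton clause (a'), a = 0.
From the singleton clause (b'), b = 0.
But (b) is also a unit clause — contradiction.
So every satisfying assignment has e = False.

False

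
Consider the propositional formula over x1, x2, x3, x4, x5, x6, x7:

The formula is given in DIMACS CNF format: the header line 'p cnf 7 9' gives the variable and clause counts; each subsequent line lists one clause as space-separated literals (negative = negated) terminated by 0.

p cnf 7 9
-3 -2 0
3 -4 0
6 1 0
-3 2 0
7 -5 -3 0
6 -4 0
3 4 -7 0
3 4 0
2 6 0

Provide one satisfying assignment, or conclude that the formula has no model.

Try x3 = False.
The clause (¬x4) is unit, so x4 = False.
But (x4) is also a unit clause — contradiction.
That branch fails; take x3 = True instead.
The clause (¬x2) is unit, so x2 = False.
But (x2) is also a unit clause — contradiction.
Both values of x3 lead to a conflict.

UNSATISFIABLE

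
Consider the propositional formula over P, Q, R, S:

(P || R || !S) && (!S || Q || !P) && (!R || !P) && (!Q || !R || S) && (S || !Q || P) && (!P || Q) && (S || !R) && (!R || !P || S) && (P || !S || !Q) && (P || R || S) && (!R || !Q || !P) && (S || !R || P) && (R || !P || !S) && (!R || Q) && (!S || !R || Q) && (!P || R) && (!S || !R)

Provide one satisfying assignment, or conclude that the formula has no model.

Branch on R: set R = false.
The clause (!P) is unit, so P = false.
The clause (!S) is unit, so S = false.
Now (S) is unsatisfied and unit — conflict.
So R must be the other value — set R = true.
The clause (!P) is unit, so P = false.
The clause (S) is unit, so S = true.
Now (!S) is unsatisfied and unit — conflict.
Both values of R lead to a conflict.

UNSATISFIABLE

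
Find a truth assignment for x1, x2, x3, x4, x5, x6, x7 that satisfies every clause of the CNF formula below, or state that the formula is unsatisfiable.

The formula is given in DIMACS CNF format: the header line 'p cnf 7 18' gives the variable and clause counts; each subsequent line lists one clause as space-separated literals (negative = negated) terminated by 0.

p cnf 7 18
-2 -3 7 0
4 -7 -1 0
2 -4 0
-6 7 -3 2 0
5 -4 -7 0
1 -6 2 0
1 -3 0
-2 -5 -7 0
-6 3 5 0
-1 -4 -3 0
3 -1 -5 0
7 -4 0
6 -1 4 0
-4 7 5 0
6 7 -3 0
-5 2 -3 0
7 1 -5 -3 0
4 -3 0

x1=False, x2=False, x3=False, x4=False, x5=True, x6=False, x7=True

Try x2 = False.
From the singleton clause (¬x4), x4 = False.
From the singleton clause (¬x3), x3 = False.
Try x7 = True.
From the singleton clause (¬x1), x1 = False.
From the singleton clause (¬x6), x6 = False.
No clause remains; x5 is free.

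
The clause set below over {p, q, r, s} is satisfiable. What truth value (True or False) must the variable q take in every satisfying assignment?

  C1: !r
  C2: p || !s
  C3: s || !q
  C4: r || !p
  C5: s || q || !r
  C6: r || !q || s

Suppose q = true.
The clause (!r) is unit, so r = false.
The clause (s) is unit, so s = true.
The clause (p) is unit, so p = true.
Now (!p) is unsatisfied and unit — conflict.
So every satisfying assignment has q = False.

False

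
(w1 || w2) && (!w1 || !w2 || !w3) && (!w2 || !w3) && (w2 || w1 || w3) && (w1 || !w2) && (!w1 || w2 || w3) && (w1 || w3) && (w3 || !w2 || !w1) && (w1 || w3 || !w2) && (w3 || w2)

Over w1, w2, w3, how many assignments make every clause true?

1

There are 2^3 = 8 truth assignments over (w1, w2, w3).
Check each against the 10 clauses (columns in the order w1, w2, w3):
  F F F  ✗ fails (w1 || w2)
  F F T  ✗ fails (w1 || w2)
  F T F  ✗ fails (w1 || !w2)
  F T T  ✗ fails (!w2 || !w3)
  T F F  ✗ fails (!w1 || w2 || w3)
  T F T  ✓ satisfies all
  T T F  ✗ fails (w3 || !w2 || !w1)
  T T T  ✗ fails (!w1 || !w2 || !w3)
1 of the 8 rows is a model.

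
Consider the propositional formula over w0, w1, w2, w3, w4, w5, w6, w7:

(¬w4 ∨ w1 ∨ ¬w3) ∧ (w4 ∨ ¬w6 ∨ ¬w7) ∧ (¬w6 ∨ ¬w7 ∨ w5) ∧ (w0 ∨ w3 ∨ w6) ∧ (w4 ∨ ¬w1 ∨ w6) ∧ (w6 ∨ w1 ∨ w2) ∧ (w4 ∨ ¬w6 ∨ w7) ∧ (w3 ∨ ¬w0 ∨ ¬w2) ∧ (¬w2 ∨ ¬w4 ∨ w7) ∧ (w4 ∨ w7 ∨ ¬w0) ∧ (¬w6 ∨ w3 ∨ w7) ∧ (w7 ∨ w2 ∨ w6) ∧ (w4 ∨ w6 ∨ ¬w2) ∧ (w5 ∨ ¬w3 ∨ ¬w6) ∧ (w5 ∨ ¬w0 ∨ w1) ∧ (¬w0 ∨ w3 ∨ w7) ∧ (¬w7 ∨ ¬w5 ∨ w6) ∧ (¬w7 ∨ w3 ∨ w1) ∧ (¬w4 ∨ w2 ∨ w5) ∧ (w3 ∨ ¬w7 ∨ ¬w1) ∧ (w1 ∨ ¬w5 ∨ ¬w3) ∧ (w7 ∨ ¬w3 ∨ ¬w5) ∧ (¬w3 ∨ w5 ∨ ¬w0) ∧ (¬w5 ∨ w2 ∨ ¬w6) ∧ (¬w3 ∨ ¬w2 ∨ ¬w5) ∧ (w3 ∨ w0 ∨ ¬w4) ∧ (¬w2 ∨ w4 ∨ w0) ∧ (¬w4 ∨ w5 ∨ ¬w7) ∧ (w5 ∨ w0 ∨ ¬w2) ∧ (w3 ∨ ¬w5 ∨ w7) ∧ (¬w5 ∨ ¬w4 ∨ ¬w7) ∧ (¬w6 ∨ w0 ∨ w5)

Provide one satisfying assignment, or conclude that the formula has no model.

UNSATISFIABLE

Branch on w4: set w4 = False.
Branch on w6: set w6 = False.
From the singleton clause (¬w1), w1 = False.
From the singleton clause (w2), w2 = True.
Now (¬w2) is unsatisfied and unit — conflict.
Undo w6 and try w6 = True.
From the singleton clause (¬w7), w7 = False.
Now (w7) is unsatisfied and unit — conflict.
Either choice for w6 ends in contradiction.
Undo w4 and try w4 = True.
Branch on w1: set w1 = True.
Branch on w2: set w2 = False.
From the singleton clause (w5), w5 = True.
From the singleton clause (¬w6), w6 = False.
From the singleton clause (w7), w7 = True.
Now (¬w7) is unsatisfied and unit — conflict.
Undo w2 and try w2 = True.
From the singleton clause (w7), w7 = True.
From the singleton clause (w3), w3 = True.
From the singleton clause (¬w5), w5 = False.
Now (w5) is unsatisfied and unit — conflict.
Either choice for w2 ends in contradiction.
Undo w1 and try w1 = False.
From the singleton clause (¬w3), w3 = False.
From the singleton clause (¬w7), w7 = False.
From the singleton clause (¬w2), w2 = False.
From the singleton clause (w6), w6 = True.
Now (¬w6) is unsatisfied and unit — conflict.
Either choice for w1 ends in contradiction.
Either choice for w4 ends in contradiction.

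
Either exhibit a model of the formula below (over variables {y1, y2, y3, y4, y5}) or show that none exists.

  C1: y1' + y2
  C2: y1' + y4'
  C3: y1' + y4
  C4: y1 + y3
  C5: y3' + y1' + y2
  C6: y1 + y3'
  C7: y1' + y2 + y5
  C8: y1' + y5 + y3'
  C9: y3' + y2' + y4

UNSATISFIABLE

Try y1 = 0.
From the singleton clause (y3), y3 = 1.
Now (y3') is unsatisfied and unit — conflict.
So y1 must be the other value — set y1 = 1.
From the singleton clause (y2), y2 = 1.
From the singleton clause (y4'), y4 = 0.
Now (y4) is unsatisfied and unit — conflict.
Both values of y1 lead to a conflict.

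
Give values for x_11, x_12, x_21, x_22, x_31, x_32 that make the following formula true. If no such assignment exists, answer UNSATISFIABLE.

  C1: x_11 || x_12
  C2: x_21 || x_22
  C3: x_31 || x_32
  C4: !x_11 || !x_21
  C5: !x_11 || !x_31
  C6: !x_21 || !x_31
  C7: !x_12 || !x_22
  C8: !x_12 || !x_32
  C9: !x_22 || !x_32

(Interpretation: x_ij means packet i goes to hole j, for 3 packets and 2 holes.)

Try x_11 = true.
(!x_21) alone gives x_21 = false.
(x_22) alone gives x_22 = true.
(!x_31) alone gives x_31 = false.
(x_32) alone gives x_32 = true.
But (!x_32) is also a unit clause — contradiction.
Undo x_11 and try x_11 = false.
(x_12) alone gives x_12 = true.
(!x_22) alone gives x_22 = false.
(x_21) alone gives x_21 = true.
(!x_31) alone gives x_31 = false.
(x_32) alone gives x_32 = true.
But (!x_32) is also a unit clause — contradiction.
Either choice for x_11 ends in contradiction.

UNSATISFIABLE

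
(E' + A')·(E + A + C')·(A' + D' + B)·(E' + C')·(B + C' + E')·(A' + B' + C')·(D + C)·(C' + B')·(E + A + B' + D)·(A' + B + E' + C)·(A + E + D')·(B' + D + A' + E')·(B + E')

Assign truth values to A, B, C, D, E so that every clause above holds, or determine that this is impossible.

A=1; B=1; C=0; D=1; E=0

Try E = 0.
Try A = 1.
Try D = 1.
Unit clause (B) forces B = 1.
Unit clause (C') forces C = 0.
Every clause now holds.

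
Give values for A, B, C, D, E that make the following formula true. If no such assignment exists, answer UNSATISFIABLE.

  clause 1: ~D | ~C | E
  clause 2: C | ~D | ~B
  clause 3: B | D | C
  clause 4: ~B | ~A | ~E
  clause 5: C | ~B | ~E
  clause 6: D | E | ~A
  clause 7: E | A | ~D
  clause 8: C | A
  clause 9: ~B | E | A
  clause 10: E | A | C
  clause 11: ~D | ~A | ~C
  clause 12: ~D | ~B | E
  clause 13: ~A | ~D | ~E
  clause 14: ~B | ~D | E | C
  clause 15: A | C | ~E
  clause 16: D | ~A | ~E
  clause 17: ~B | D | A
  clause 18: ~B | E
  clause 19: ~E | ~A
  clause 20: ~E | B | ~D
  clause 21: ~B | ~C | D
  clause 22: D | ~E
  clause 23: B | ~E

Branch on C: set C = 0.
(A) alone gives A = 1.
(~E) alone gives E = 0.
(D) alone gives D = 1.
(~B) alone gives B = 0.
All clauses are satisfied.

A ↦ 1; B ↦ 0; C ↦ 0; D ↦ 1; E ↦ 0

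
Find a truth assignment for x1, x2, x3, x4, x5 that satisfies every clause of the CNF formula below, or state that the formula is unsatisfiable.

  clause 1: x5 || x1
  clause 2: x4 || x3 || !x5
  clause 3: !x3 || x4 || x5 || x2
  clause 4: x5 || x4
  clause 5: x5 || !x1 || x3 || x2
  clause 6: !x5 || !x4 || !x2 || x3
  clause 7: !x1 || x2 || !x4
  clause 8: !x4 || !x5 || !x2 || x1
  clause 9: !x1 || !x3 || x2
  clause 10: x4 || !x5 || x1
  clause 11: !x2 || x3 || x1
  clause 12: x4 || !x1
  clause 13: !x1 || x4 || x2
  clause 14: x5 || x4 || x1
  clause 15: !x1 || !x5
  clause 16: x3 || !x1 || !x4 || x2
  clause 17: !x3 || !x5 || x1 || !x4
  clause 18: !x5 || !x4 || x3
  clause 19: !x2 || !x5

Suppose x5 = false.
The clause (x1) is unit, so x1 = true.
The clause (x4) is unit, so x4 = true.
The clause (x2) is unit, so x2 = true.
All clauses hold; x3 can take either value.

x1: true,  x2: true,  x3: true,  x4: true,  x5: false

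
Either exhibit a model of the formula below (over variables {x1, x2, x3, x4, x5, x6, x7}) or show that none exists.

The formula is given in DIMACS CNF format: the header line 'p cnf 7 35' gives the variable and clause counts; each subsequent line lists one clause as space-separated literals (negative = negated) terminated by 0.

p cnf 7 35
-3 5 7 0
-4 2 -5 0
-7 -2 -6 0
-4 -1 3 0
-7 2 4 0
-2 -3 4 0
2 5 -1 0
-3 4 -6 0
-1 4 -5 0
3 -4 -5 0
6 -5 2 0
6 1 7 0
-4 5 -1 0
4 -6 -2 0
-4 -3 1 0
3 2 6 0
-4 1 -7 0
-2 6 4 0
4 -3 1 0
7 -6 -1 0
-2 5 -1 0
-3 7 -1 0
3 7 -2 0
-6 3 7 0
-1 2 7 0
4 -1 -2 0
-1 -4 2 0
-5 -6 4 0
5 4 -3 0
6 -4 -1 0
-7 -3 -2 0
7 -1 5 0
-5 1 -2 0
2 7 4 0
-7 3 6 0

UNSATISFIABLE

Case x3 = False:
Case x4 = False:
Case x7 = False:
Unit clause (¬x2) forces x2 = False.
That conflicts with the unit clause (x2).
So x7 must be the other value — set x7 = True.
Unit clause (x2) forces x2 = True.
Unit clause (¬x6) forces x6 = False.
That conflicts with the unit clause (x6).
Both values of x7 lead to a conflict.
So x4 must be the other value — set x4 = True.
Unit clause (¬x1) forces x1 = False.
Unit clause (¬x5) forces x5 = False.
Unit clause (¬x7) forces x7 = False.
Unit clause (x6) forces x6 = True.
That conflicts with the unit clause (¬x6).
Both values of x4 lead to a conflict.
So x3 must be the other value — set x3 = True.
Case x5 = True:
Case x4 = False:
Unit clause (¬x2) forces x2 = False.
Unit clause (¬x7) forces x7 = False.
That conflicts with the unit clause (x7).
So x4 must be the other value — set x4 = True.
Unit clause (x2) forces x2 = True.
Unit clause (x1) forces x1 = True.
Unit clause (x7) forces x7 = True.
That conflicts with the unit clause (¬x7).
Both values of x4 lead to a conflict.
So x5 must be the other value — set x5 = False.
Unit clause (x7) forces x7 = True.
Unit clause (x4) forces x4 = True.
Unit clause (¬x1) forces x1 = False.
That conflicts with the unit clause (x1).
Both values of x5 lead to a conflict.
Both values of x3 lead to a conflict.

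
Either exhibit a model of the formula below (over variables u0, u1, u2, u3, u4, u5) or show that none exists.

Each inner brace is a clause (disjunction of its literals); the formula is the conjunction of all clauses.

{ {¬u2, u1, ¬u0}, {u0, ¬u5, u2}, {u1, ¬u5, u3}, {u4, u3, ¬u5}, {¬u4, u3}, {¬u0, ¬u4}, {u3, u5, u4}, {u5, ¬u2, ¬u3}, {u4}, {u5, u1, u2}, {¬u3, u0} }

From the singleton clause (u4), u4 = True.
From the singleton clause (u3), u3 = True.
From the singleton clause (¬u0), u0 = False.
That conflicts with the unit clause (u0).

UNSATISFIABLE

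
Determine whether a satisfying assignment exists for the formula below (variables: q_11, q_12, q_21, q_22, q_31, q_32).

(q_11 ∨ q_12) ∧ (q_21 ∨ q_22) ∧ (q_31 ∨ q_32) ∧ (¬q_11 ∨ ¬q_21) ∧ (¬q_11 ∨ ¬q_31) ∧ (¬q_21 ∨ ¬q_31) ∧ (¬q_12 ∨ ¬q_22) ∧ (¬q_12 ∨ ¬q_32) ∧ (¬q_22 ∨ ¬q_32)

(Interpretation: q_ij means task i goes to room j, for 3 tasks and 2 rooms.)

No

Branch on q_11: set q_11 = True.
The clause (¬q_21) is unit, so q_21 = False.
The clause (q_22) is unit, so q_22 = True.
The clause (¬q_31) is unit, so q_31 = False.
The clause (q_32) is unit, so q_32 = True.
Now (¬q_32) is unsatisfied and unit — conflict.
That branch fails; take q_11 = False instead.
The clause (q_12) is unit, so q_12 = True.
The clause (¬q_22) is unit, so q_22 = False.
The clause (q_21) is unit, so q_21 = True.
The clause (¬q_31) is unit, so q_31 = False.
The clause (q_32) is unit, so q_32 = True.
Now (¬q_32) is unsatisfied and unit — conflict.
Both values of q_11 lead to a conflict.
No assignment satisfies every clause.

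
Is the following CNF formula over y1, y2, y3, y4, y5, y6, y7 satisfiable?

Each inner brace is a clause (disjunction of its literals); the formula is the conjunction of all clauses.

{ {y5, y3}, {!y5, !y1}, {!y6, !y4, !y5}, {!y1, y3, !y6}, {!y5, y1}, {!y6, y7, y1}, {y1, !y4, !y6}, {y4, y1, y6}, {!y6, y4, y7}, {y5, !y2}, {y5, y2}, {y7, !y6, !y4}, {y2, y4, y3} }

Case y5 = true:
The clause (!y1) is unit, so y1 = false.
That conflicts with the unit clause (y1).
So y5 must be the other value — set y5 = false.
The clause (y3) is unit, so y3 = true.
The clause (!y2) is unit, so y2 = false.
That conflicts with the unit clause (y2).
Both values of y5 lead to a conflict.
No assignment satisfies every clause.

No, unsatisfiable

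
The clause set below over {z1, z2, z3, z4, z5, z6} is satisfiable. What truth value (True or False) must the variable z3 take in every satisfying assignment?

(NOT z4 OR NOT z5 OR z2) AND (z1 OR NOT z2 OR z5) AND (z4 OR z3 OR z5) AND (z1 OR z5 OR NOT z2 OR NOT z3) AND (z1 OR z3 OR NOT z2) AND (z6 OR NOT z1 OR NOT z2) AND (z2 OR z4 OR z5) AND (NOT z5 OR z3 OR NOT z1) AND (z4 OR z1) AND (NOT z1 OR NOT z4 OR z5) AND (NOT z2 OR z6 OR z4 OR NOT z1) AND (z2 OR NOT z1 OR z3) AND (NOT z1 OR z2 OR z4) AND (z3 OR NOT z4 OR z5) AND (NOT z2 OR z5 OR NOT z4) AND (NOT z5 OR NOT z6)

True

Suppose z3 = false.
Try z4 = true.
From the singleton clause (z5), z5 = true.
From the singleton clause (z2), z2 = true.
From the singleton clause (z1), z1 = true.
But (NOT z1) is also a unit clause — contradiction.
Undo z4 and try z4 = false.
From the singleton clause (z5), z5 = true.
From the singleton clause (NOT z1), z1 = false.
But (z1) is also a unit clause — contradiction.
Either choice for z4 ends in contradiction.
So every satisfying assignment has z3 = True.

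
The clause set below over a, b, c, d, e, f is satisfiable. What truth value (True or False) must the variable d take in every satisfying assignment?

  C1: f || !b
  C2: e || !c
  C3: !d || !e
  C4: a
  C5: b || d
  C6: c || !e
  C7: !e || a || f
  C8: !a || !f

Suppose d = false.
From the singleton clause (a), a = true.
From the singleton clause (b), b = true.
From the singleton clause (f), f = true.
Now (!f) is unsatisfied and unit — conflict.
So every satisfying assignment has d = True.

True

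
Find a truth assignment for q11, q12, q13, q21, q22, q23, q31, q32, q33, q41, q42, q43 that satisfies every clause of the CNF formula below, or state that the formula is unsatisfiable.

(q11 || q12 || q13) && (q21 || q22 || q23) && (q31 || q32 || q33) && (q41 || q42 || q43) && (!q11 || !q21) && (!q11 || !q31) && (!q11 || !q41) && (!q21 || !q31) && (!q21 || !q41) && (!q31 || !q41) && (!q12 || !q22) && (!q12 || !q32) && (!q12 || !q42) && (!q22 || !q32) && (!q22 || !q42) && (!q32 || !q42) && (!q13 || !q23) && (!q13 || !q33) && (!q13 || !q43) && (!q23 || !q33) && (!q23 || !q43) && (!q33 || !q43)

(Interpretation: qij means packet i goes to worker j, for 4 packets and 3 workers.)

Branch on q11: set q11 = false.
Branch on q12: set q12 = true.
From the singleton clause (!q22), q22 = false.
From the singleton clause (!q32), q32 = false.
From the singleton clause (!q42), q42 = false.
Branch on q21: set q21 = true.
From the singleton clause (!q31), q31 = false.
From the singleton clause (q33), q33 = true.
From the singleton clause (!q41), q41 = false.
From the singleton clause (q43), q43 = true.
But (!q43) is also a unit clause — contradiction.
So q21 must be the other value — set q21 = false.
From the singleton clause (q23), q23 = true.
From the singleton clause (!q13), q13 = false.
From the singleton clause (!q33), q33 = false.
From the singleton clause (q31), q31 = true.
From the singleton clause (!q41), q41 = false.
From the singleton clause (q43), q43 = true.
But (!q43) is also a unit clause — contradiction.
Neither q21 = true nor q21 = false works.
So q12 must be the other value — set q12 = false.
From the singleton clause (q13), q13 = true.
From the singleton clause (!q23), q23 = false.
From the singleton clause (!q33), q33 = false.
From the singleton clause (!q43), q43 = false.
Branch on q21: set q21 = true.
From the singleton clause (!q31), q31 = false.
From the singleton clause (q32), q32 = true.
From the singleton clause (!q41), q41 = false.
From the singleton clause (q42), q42 = true.
But (!q42) is also a unit clause — contradiction.
So q21 must be the other value — set q21 = false.
From the singleton clause (q22), q22 = true.
From the singleton clause (!q32), q32 = false.
From the singleton clause (q31), q31 = true.
From the singleton clause (!q41), q41 = false.
From the singleton clause (q42), q42 = true.
But (!q42) is also a unit clause — contradiction.
Neither q21 = true nor q21 = false works.
Neither q12 = true nor q12 = false works.
So q11 must be the other value — set q11 = true.
From the singleton clause (!q21), q21 = false.
From the singleton clause (!q31), q31 = false.
From the singleton clause (!q41), q41 = false.
Branch on q22: set q22 = true.
From the singleton clause (!q12), q12 = false.
From the singleton clause (!q32), q32 = false.
From the singleton clause (q33), q33 = true.
From the singleton clause (!q42), q42 = false.
From the singleton clause (q43), q43 = true.
But (!q43) is also a unit clause — contradiction.
So q22 must be the other value — set q22 = false.
From the singleton clause (q23), q23 = true.
From the singleton clause (!q13), q13 = false.
From the singleton clause (!q33), q33 = false.
From the singleton clause (q32), q32 = true.
From the singleton clause (!q12), q12 = false.
From the singleton clause (!q42), q42 = false.
From the singleton clause (q43), q43 = true.
But (!q43) is also a unit clause — contradiction.
Neither q22 = true nor q22 = false works.
Neither q11 = true nor q11 = false works.

UNSATISFIABLE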